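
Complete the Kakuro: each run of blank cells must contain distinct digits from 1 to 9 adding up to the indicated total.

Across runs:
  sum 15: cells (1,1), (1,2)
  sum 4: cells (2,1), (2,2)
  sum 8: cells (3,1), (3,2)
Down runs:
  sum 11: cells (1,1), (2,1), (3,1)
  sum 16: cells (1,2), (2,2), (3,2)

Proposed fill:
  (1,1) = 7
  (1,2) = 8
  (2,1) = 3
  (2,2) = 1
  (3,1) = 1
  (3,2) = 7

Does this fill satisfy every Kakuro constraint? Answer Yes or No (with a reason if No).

Across: 7+8=15; 3+1=4; 1+7=8. Down: 7+3+1=11; 8+1+7=16. No digit repeats within any run.

Yes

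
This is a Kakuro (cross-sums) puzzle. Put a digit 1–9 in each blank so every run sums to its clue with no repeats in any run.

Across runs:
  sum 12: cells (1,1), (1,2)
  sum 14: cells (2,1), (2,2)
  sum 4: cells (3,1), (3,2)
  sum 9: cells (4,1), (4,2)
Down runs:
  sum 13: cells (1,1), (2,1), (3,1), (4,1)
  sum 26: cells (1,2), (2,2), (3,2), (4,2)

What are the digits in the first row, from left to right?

4, 8

4 in 2 cells must be {1,3}.
Only 3 fits (3,2) under both its across sum 4 and down sum 26.
(3,1) = 4 − 3 = 1 completes the 4 across.
Nothing is forced directly, so branch on (1,2), whose candidates are 8 or 9. If (1,2) = 9: that forces (1,1) = 3, (2,1) = 5, after which (2,2) would have to be in {9} for the 14 across but in {6,8} for the 26 down — contradiction. So (1,2) = 8.
(1,1) = 12 − 8 = 4 completes the 12 across.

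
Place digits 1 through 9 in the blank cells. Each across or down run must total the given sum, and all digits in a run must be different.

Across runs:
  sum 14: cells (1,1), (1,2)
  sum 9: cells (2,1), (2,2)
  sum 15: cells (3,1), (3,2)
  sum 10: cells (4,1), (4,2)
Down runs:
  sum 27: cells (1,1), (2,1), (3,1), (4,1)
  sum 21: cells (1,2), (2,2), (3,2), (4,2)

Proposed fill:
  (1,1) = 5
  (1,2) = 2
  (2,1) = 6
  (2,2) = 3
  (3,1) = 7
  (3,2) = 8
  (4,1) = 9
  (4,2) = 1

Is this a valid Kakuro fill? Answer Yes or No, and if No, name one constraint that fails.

No — the down run (1,2)–(4,2) sums to 14, not 21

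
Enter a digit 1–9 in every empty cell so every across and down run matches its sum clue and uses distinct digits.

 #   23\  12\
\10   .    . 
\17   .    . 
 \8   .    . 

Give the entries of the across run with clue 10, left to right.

9 1

17 in 2 cells must be {8,9}; 23 in 3 cells must be {6,8,9}.
The 8 across and the 23 down share only 6, so R3C1 = 6.
R3C2 = 8 − 6 = 2 completes the 8 across.
Given what's placed, R2C2 must be 9 to fit the 17 across and 12 down.
R1C2 = 12 − 11 = 1 completes the 12 down.
R2C1 = 17 − 9 = 8 completes the 17 across.
R1C1 = 10 − 1 = 9 completes the 10 across.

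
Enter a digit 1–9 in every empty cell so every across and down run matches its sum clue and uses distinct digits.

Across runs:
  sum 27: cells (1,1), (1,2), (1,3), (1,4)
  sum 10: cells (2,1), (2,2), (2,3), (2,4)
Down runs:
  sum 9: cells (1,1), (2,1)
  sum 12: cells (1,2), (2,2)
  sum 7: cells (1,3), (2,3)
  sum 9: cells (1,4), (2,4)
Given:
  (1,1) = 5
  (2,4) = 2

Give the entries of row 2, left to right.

10 in 4 cells must be {1,2,3,4}.
Given what's placed, (1,3) must be 6 to fit the 27 across and 7 down.
(1,4) = 9 − 2 = 7 completes the 9 down.
(2,1) = 9 − 5 = 4 completes the 9 down.
(2,2) = 3: the only remaining digit allowed by both the 10 across and the 12 down.
(2,3) = 10 − 9 = 1 completes the 10 across.
(1,2) = 27 − 18 = 9 completes the 27 across.

4 3 1 2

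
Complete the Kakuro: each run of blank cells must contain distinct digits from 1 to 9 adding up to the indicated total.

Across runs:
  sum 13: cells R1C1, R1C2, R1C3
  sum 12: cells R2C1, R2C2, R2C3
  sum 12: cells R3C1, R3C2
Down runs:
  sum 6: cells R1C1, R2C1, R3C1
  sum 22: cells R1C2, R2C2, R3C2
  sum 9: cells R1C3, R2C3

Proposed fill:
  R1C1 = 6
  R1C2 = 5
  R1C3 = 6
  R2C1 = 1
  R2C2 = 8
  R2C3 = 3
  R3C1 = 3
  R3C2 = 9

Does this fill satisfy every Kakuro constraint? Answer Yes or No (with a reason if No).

No — the down run R1C1–R3C1 sums to 10, not 6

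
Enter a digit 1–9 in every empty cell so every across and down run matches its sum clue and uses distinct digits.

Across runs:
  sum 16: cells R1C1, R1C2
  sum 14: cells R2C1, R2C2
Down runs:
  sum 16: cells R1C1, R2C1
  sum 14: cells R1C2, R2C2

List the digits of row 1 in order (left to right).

16 in 2 cells must be {7,9}.
The 16 across and the 14 down share only 9, so R1C2 = 9.
The 14 across and the 16 down share only 9, so R2C1 = 9.
R2C2 = 14 − 9 = 5 completes the 14 across.
R1C1 = 16 − 9 = 7 completes the 16 across.

7 9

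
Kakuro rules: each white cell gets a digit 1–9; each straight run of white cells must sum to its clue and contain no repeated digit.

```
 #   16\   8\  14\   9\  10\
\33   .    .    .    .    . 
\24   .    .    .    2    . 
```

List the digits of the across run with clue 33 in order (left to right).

16 in 2 cells must be {7,9}.
R1C4 = 9 − 2 = 7 completes the 9 down.
Given what's placed, R1C1 must be 9 to fit the 33 across and 16 down.
R2C1 = 16 − 9 = 7 completes the 16 down.
No cell is forced outright now. R1C3 can only be 5 or 6 or 8 (the digits allowed by both its 33 across and its 14 down). If R1C3 = 5: then R1C2 would have to be in {4,8} for the 33 across but in {1,2,3,5,6,7} for the 8 down — contradiction. If R1C3 = 6: that forces R1C2 = 3, R1C5 = 8, R2C2 = 5, after which R2C3 would have to be in {1,4,6,9} for the 24 across but in {8} for the 14 down — contradiction. So R1C3 = 8.
R2C3 = 14 − 8 = 6 completes the 14 down.
Nothing is forced directly, so branch on R2C2, whose candidates are 1 or 5. If R2C2 = 1: then R1C2 would have to be in {3,4,5,6} for the 33 across but in {7} for the 8 down — contradiction. So R2C2 = 5.
R1C2 = 8 − 5 = 3 completes the 8 down.
R1C5 = 33 − 27 = 6 completes the 33 across.

9, 3, 8, 7, 6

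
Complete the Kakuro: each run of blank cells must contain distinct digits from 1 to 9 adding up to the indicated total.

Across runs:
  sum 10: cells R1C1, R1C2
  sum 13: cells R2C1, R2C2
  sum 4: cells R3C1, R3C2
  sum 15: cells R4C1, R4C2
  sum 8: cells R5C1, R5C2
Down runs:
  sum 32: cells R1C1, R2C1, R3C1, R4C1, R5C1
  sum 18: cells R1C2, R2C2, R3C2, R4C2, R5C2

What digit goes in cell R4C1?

7

4 in 2 cells must be {1,3}.
Only 3 fits R3C1 under both its across sum 4 and down sum 32.
R3C2 = 4 − 3 = 1 completes the 4 across.
Nothing is forced directly, so branch on R5C1, whose candidates are 5 or 7. If R5C1 = 7: then R5C2 would have to be in {1} for the 8 across but in {2,3,4,5,6,7,8} for the 18 down — contradiction. So R5C1 = 5.
R5C2 = 8 − 5 = 3 completes the 8 across.
No cell is forced outright now. R4C2 can only be 7 or 8 (the digits allowed by both its 15 across and its 18 down). If R4C2 = 7: that forces R1C2 = 2, R2C2 = 5, R4C1 = 8, after which R1C1 would have to be in {8} for the 10 across but in {7,9} for the 32 down — contradiction. So R4C2 = 8.
Given what's placed, R2C2 must be 4 to fit the 13 across and 18 down.
R4C1 = 15 − 8 = 7 completes the 15 across.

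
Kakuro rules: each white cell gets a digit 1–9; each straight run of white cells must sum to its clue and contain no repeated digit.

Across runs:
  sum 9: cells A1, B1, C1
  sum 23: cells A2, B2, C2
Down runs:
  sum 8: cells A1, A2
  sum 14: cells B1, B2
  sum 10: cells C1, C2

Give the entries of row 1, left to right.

2 6 1

23 in 3 cells must be {6,8,9}.
The 23 across and the 8 down share only 6, so A2 = 6.
A1 = 8 − 6 = 2 completes the 8 down.
Given what's placed, B1 must be 6 to fit the 9 across and 14 down.
C1 = 9 − 8 = 1 completes the 9 across.
B2 = 14 − 6 = 8 completes the 14 down.
C2 = 23 − 14 = 9 completes the 23 across.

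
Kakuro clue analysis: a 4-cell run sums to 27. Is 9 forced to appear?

Yes

Every partition of 27 into 4 distinct digits includes 9: {3,7,8,9}, {4,6,8,9}, {5,6,7,9}.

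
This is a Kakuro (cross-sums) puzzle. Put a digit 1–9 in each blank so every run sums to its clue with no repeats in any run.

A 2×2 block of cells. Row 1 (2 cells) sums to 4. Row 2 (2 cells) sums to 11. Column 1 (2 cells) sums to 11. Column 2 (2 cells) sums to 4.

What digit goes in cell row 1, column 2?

1

4 in 2 cells must be {1,3}.
The 4 across and the 11 down share only 3, so (1,1) = 3.
(1,2) = 4 − 3 = 1 completes the 4 across.
(2,1) = 11 − 3 = 8 completes the 11 down.
(2,2) = 11 − 8 = 3 completes the 11 across.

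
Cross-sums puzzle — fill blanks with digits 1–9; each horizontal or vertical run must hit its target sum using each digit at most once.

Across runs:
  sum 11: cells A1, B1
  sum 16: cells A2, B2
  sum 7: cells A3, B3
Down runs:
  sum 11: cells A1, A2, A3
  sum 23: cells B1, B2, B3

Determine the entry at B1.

16 in 2 cells must be {7,9}; 23 in 3 cells must be {6,8,9}.
The 16 across and the 11 down share only 7, so A2 = 7.
B2 = 16 − 7 = 9 completes the 16 across.
Given what's placed, B3 must be 6 to fit the 7 across and 23 down.
A1 = 3: the only remaining digit allowed by both the 11 across and the 11 down.
B1 = 11 − 3 = 8 completes the 11 across.
A3 = 7 − 6 = 1 completes the 7 across.

8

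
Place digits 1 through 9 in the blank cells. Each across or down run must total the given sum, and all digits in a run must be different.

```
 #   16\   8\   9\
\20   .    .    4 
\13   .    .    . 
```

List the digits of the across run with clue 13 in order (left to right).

16 in 2 cells must be {7,9}.
R1C2 = 7: the only remaining digit allowed by both the 20 across and the 8 down.
R2C2 = 8 − 7 = 1 completes the 8 down.
R2C3 = 9 − 4 = 5 completes the 9 down.
R1C1 = 20 − 11 = 9 completes the 20 across.
R2C1 = 13 − 6 = 7 completes the 13 across.

7 1 5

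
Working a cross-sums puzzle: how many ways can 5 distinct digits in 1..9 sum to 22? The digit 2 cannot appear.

3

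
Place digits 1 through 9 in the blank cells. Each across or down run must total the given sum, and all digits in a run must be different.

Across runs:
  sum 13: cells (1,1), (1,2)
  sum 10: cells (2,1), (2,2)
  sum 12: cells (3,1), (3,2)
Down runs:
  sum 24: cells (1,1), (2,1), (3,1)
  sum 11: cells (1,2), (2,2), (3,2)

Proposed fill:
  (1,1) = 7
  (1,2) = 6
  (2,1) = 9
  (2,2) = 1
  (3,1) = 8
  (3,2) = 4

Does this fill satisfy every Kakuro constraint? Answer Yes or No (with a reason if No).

Yes

Across: 7+6=13; 9+1=10; 8+4=12. Down: 7+9+8=24; 6+1+4=11. No digit repeats within any run.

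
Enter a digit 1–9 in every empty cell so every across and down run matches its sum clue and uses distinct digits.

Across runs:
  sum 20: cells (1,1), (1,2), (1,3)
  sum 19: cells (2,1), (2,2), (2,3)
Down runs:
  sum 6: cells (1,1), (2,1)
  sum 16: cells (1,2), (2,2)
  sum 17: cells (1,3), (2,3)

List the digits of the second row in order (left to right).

2 9 8

16 in 2 cells must be {7,9}; 17 in 2 cells must be {8,9}.
Nothing is forced directly, so branch on (1,1), whose candidates are 4 or 5. If (1,1) = 5: then (2,1) would have to be in {2,3,4,5,6,7,8,9} for the 19 across but in {1} for the 6 down — contradiction. So (1,1) = 4.
Given what's placed, (1,3) must be 9 to fit the 20 across and 17 down.
(2,1) = 6 − 4 = 2 completes the 6 down.
(2,2) = 9: the only remaining digit allowed by both the 19 across and the 16 down.
(2,3) = 19 − 11 = 8 completes the 19 across.
(1,2) = 20 − 13 = 7 completes the 20 across.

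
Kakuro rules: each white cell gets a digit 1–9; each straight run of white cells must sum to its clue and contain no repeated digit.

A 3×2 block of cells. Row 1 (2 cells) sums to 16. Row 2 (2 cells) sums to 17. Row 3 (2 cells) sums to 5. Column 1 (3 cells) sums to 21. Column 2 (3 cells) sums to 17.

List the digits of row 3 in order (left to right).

16 in 2 cells must be {7,9}; 17 in 2 cells must be {8,9}.
The 5 across and the 21 down share only 4, so (3,1) = 4.
(3,2) = 5 − 4 = 1 completes the 5 across.
Given what's placed, (1,1) must be 9 to fit the 16 across and 21 down.
(1,2) = 16 − 9 = 7 completes the 16 across.
(2,1) = 21 − 13 = 8 completes the 21 down.
(2,2) = 17 − 8 = 9 completes the 17 across.

4 1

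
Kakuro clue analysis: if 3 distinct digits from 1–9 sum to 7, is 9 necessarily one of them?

The only way to make 7 from 3 distinct digits is {1,2,4}, which does not contain 9.

No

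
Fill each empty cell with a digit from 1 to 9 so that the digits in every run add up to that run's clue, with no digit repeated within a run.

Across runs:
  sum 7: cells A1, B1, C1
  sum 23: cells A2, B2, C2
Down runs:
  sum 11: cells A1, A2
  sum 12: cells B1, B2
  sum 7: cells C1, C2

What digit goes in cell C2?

6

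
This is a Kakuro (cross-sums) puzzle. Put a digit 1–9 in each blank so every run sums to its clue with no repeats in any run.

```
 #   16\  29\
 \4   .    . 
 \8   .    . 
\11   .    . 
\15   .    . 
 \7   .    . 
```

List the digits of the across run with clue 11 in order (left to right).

4 7

4 in 2 cells must be {1,3}; 16 in 5 cells must be {1,2,3,4,6}.
Only 6 fits R4C1 under both its across sum 15 and down sum 16.
R4C2 = 15 − 6 = 9 completes the 15 across.
Nothing is forced directly, so branch on R3C1, whose candidates are 2 or 3 or 4. If R3C1 = 2: then R3C2 would have to be in {9} for the 11 across but in {1,2,3,4,5,6,7,8} for the 29 down — contradiction. If R3C1 = 3: that forces R1C1 = 1, R1C2 = 3, R2C1 = 2, R2C2 = 6, after which R3C2 would have to be in {8} for the 11 across but in {4,7} for the 29 down — contradiction. So R3C1 = 4.
R3C2 = 11 − 4 = 7 completes the 11 across.
No cell is forced outright now. R1C1 can only be 1 or 3 (the digits allowed by both its 4 across and its 16 down). If R1C1 = 3: that forces R1C2 = 1, after which R2C2 would have to be in {1,2,3,5,6,7} for the 8 across but in {4,8} for the 29 down — contradiction. So R1C1 = 1.
R1C2 = 4 − 1 = 3 completes the 4 across.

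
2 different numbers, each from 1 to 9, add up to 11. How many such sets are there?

4

2 distinct digits from 1–9 sum between 3 and 17.
Enumerating: {2,9}, {3,8}, {4,7}, {5,6}.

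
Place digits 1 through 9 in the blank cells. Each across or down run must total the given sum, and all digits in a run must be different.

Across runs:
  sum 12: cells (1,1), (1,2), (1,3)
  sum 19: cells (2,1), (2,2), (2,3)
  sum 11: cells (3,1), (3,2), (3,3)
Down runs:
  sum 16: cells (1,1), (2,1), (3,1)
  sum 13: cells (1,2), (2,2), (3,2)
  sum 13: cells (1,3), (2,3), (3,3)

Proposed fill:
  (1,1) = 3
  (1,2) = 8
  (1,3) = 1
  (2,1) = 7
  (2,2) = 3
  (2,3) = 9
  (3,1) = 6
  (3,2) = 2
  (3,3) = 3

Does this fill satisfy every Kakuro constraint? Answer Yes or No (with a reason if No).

Yes

Across: 3+8+1=12; 7+3+9=19; 6+2+3=11. Down: 3+7+6=16; 8+3+2=13; 1+9+3=13. No digit repeats within any run.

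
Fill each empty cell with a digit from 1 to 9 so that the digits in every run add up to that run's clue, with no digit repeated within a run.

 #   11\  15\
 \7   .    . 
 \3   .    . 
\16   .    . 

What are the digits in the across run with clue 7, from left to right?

3, 4

3 in 2 cells must be {1,2}; 16 in 2 cells must be {7,9}.
The 16 across and the 11 down share only 7, so R3C1 = 7.
R3C2 = 16 − 7 = 9 completes the 16 across.
Given what's placed, R2C1 must be 1 to fit the 3 across and 11 down.
R2C2 = 3 − 1 = 2 completes the 3 across.
R1C1 = 11 − 8 = 3 completes the 11 down.
R1C2 = 7 − 3 = 4 completes the 7 across.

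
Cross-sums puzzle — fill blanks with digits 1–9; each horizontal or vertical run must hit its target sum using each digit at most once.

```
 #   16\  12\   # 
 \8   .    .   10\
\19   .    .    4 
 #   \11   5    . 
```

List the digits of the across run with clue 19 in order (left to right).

9 6 4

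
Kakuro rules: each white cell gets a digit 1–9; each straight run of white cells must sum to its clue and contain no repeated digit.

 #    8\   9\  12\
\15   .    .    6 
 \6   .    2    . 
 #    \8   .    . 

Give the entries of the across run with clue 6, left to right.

3, 2, 1

6 in 3 cells must be {1,2,3}.
Given what's placed, R2C3 must be 1 to fit the 6 across and 12 down.
R3C3 = 12 − 7 = 5 completes the 12 down.
R2C1 = 6 − 3 = 3 completes the 6 across.
R3C2 = 8 − 5 = 3 completes the 8 across.
R1C1 = 8 − 3 = 5 completes the 8 down.
R1C2 = 15 − 11 = 4 completes the 15 across.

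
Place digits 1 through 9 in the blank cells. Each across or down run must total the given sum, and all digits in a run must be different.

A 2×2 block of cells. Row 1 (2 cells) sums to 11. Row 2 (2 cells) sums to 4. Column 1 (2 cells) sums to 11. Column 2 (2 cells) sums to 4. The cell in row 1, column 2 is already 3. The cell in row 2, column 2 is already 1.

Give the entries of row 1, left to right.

8 3

4 in 2 cells must be {1,3}.
(1,1) = 11 − 3 = 8 completes the 11 across.
(2,1) = 4 − 1 = 3 completes the 4 across.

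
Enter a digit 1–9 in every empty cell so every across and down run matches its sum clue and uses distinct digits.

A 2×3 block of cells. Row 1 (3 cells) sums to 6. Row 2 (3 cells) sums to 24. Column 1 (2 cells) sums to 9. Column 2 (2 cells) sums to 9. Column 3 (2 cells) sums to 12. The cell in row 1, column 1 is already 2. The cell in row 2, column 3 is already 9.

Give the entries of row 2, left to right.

6 in 3 cells must be {1,2,3}; 24 in 3 cells must be {7,8,9}.
(1,3) = 12 − 9 = 3 completes the 12 down.
(2,1) = 9 − 2 = 7 completes the 9 down.
(2,2) = 24 − 16 = 8 completes the 24 across.
(1,2) = 6 − 5 = 1 completes the 6 across.

7, 8, 9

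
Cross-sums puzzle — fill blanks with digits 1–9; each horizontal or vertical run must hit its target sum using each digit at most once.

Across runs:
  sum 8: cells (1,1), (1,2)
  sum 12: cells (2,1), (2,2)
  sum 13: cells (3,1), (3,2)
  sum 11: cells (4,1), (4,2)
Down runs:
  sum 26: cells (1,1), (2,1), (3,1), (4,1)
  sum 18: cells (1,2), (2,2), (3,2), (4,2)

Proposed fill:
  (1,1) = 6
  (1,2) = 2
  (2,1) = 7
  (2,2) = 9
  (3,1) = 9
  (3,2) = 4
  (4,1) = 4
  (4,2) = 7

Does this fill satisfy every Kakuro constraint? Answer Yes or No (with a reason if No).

No — the down run (1,2)–(4,2) sums to 22, not 18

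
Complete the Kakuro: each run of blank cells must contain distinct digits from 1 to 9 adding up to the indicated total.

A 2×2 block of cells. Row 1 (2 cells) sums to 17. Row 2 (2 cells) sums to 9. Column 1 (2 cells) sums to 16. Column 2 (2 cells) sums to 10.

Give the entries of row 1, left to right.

17 in 2 cells must be {8,9}; 16 in 2 cells must be {7,9}.
The 17 across and the 16 down share only 9, so (1,1) = 9.
(1,2) = 17 − 9 = 8 completes the 17 across.
(2,1) = 16 − 9 = 7 completes the 16 down.
(2,2) = 9 − 7 = 2 completes the 9 across.

9, 8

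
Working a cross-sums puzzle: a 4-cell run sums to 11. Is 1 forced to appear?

The only way to make 11 from 4 distinct digits is {1,2,3,5}, which contains 1.

Yes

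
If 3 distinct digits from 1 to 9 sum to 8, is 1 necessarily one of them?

Yes

Every partition of 8 into 3 distinct digits includes 1: {1,2,5}, {1,3,4}.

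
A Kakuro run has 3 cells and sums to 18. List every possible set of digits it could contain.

{1,8,9}; {2,7,9}; {3,6,9}; {3,7,8}; {4,5,9}; {4,6,8}; {5,6,7}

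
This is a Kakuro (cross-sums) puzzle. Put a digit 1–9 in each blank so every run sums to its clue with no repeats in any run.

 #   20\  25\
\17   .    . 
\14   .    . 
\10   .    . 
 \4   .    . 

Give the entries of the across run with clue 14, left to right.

9 5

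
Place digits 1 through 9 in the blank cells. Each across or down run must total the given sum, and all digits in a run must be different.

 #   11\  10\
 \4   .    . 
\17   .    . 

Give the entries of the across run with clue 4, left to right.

4 in 2 cells must be {1,3}; 17 in 2 cells must be {8,9}.
The 4 across and the 11 down share only 3, so R1C1 = 3.
R1C2 = 4 − 3 = 1 completes the 4 across.
R2C1 = 11 − 3 = 8 completes the 11 down.
R2C2 = 17 − 8 = 9 completes the 17 across.

3, 1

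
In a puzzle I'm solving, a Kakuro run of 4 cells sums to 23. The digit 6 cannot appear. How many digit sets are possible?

4 distinct digits from 1–9 sum between 10 and 30.
Dropping sets that contain 6.
Enumerating: {1,5,8,9}, {2,4,8,9}, {2,5,7,9}, {3,4,7,9}, {3,5,7,8}.

5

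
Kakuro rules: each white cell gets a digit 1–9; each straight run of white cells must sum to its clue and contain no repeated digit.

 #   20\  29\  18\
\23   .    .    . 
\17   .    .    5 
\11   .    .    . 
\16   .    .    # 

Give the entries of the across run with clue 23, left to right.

6 8 9

23 in 3 cells must be {6,8,9}; 16 in 2 cells must be {7,9}; 29 in 4 cells must be {5,7,8,9}.
No cell is forced outright now. R1C3 can only be 6 or 9 (the digits allowed by both its 23 across and its 18 down). If R1C3 = 6: that forces R3C3 = 7, after which R3C2 would have to be in {1,3} for the 11 across but in {5,7,8,9} for the 29 down — contradiction. So R1C3 = 9.
Given what's placed, R1C2 must be 8 to fit the 23 across and 29 down.
Given what's placed, R2C2 must be 9 to fit the 17 across and 29 down.
R3C3 = 18 − 14 = 4 completes the 18 down.
R4C2 = 7: the only remaining digit allowed by both the 16 across and the 29 down.
R1C1 = 23 − 17 = 6 completes the 23 across.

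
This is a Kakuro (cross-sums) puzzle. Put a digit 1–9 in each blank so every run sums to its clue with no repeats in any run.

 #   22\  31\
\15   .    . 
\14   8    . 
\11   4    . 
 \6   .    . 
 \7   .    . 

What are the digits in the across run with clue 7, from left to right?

R2C2 = 14 − 8 = 6 completes the 14 across.
R3C2 = 11 − 4 = 7 completes the 11 across.
No cell is forced outright now. R1C1 can only be 6 or 7 (the digits allowed by both its 15 across and its 22 down). If R1C1 = 7: that forces R1C2 = 8, R4C2 = 1, after which R5C2 would have to be in {1,2,3,4,5,6} for the 7 across but in {9} for the 31 down — contradiction. So R1C1 = 6.
R1C2 = 15 − 6 = 9 completes the 15 across.
Given what's placed, R4C1 must be 1 to fit the 6 across and 22 down.
R4C2 = 6 − 1 = 5 completes the 6 across.
R5C1 = 22 − 19 = 3 completes the 22 down.
R5C2 = 7 − 3 = 4 completes the 7 across.

3, 4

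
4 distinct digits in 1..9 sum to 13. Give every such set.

4 distinct digits from 1–9 sum between 10 and 30.

{1,2,3,7}; {1,2,4,6}; {1,3,4,5}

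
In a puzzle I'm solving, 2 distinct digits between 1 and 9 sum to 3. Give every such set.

2 distinct digits from 1–9 sum between 3 and 17.
Only one set works: {1,2}.

{1,2}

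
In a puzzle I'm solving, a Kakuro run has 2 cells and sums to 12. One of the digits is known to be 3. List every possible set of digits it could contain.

{3,9}

2 distinct digits from 1–9 sum between 3 and 17.
Keeping only sets containing 3.
Only one set works: {3,9}.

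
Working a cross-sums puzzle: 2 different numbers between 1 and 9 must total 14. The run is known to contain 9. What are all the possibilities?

2 distinct digits from 1–9 sum between 3 and 17.
Keeping only sets containing 9.
Only one set works: {5,9}.

{5,9}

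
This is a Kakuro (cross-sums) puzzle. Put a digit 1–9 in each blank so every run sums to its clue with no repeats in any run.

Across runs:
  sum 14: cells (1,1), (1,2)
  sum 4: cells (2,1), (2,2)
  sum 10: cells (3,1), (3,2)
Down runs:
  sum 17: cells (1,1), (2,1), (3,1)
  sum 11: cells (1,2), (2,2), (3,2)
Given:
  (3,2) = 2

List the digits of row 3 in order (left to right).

8 2

4 in 2 cells must be {1,3}.
(3,1) = 10 − 2 = 8 completes the 10 across.
(2,1) = 3: the only remaining digit allowed by both the 4 across and the 17 down.
(2,2) = 4 − 3 = 1 completes the 4 across.
(1,1) = 17 − 11 = 6 completes the 17 down.
(1,2) = 14 − 6 = 8 completes the 14 across.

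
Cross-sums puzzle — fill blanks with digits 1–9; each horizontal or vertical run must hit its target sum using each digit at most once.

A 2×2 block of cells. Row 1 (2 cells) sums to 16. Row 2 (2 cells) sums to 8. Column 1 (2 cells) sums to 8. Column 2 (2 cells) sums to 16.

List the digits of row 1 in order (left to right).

7 9

16 in 2 cells must be {7,9}.
The 16 across and the 8 down share only 7, so (1,1) = 7.
(1,2) = 16 − 7 = 9 completes the 16 across.
(2,1) = 8 − 7 = 1 completes the 8 down.
(2,2) = 8 − 1 = 7 completes the 8 across.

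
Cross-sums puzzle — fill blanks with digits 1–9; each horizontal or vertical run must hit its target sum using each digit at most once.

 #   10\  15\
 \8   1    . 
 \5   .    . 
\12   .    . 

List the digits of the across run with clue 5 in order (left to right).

2 3

R1C2 = 8 − 1 = 7 completes the 8 across.
Nothing is forced directly, so branch on R3C2, whose candidates are 3 or 5. If R3C2 = 3: then R2C2 would have to be in {1,2,3,4} for the 5 across but in {5} for the 15 down — contradiction. So R3C2 = 5.
R2C2 = 15 − 12 = 3 completes the 15 down.
R3C1 = 12 − 5 = 7 completes the 12 across.
R2C1 = 5 − 3 = 2 completes the 5 across.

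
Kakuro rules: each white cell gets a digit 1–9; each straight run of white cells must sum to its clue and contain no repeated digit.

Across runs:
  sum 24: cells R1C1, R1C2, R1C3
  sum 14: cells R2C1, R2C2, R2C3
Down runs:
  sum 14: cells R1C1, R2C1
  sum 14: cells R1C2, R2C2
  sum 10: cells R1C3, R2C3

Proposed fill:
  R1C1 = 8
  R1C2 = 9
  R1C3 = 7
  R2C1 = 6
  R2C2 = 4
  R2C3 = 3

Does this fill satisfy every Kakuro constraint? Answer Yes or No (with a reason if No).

No — the across run R2C1–R2C3 sums to 13, not 14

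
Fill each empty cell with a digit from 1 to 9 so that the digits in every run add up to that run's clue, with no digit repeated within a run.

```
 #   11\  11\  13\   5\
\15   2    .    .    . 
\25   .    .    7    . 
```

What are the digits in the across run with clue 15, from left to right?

R1C3 = 13 − 7 = 6 completes the 13 down.
R2C1 = 11 − 2 = 9 completes the 11 down.
Nothing is forced directly, so branch on R1C2, whose candidates are 3 or 4. If R1C2 = 4: that forces R1C4 = 3, after which R2C2 would have to be in {1,3,4,5,6,8} for the 25 across but in {7} for the 11 down — contradiction. So R1C2 = 3.
R1C4 = 15 − 11 = 4 completes the 15 across.
R2C2 = 11 − 3 = 8 completes the 11 down.
R2C4 = 25 − 24 = 1 completes the 25 across.

2, 3, 6, 4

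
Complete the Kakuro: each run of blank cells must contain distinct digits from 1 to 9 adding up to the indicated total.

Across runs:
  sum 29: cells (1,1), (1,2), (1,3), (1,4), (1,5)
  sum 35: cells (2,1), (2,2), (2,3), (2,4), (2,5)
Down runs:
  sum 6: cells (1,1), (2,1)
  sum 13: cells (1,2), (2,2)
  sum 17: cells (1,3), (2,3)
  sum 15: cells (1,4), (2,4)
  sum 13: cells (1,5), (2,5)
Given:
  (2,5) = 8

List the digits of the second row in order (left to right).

5, 7, 9, 6, 8

35 in 5 cells must be {5,6,7,8,9}; 17 in 2 cells must be {8,9}.
(1,5) = 13 − 8 = 5 completes the 13 down.
(2,1) = 5: the only remaining digit allowed by both the 35 across and the 6 down.
(2,3) = 9: the only remaining digit allowed by both the 35 across and the 17 down.
(1,1) = 6 − 5 = 1 completes the 6 down.
(1,3) = 17 − 9 = 8 completes the 17 down.
Nothing is forced directly, so branch on (2,2), whose candidates are 6 or 7. If (2,2) = 6: then (1,2) would have to be in {6,9} for the 29 across but in {7} for the 13 down — contradiction. So (2,2) = 7.
(1,2) = 13 − 7 = 6 completes the 13 down.
(1,4) = 29 − 20 = 9 completes the 29 across.
(2,4) = 35 − 29 = 6 completes the 35 across.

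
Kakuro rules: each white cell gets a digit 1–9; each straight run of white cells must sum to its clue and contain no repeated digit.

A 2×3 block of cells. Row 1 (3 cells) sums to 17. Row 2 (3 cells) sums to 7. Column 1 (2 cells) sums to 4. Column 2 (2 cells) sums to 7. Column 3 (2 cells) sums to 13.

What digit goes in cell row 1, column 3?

9

7 in 3 cells must be {1,2,4}; 4 in 2 cells must be {1,3}.
The 7 across and the 4 down share only 1, so (2,1) = 1.
Given what's placed, (2,3) must be 4 to fit the 7 across and 13 down.
(1,1) = 4 − 1 = 3 completes the 4 down.
(1,3) = 13 − 4 = 9 completes the 13 down.
(2,2) = 7 − 5 = 2 completes the 7 across.
(1,2) = 17 − 12 = 5 completes the 17 across.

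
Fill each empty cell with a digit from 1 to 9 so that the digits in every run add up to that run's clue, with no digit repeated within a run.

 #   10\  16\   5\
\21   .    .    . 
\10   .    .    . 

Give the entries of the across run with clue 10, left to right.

2 7 1

16 in 2 cells must be {7,9}.
The 21 across and the 5 down share only 4, so R1C3 = 4.
The 10 across and the 16 down share only 7, so R2C2 = 7.
R2C3 = 5 − 4 = 1 completes the 5 down.
R1C2 = 16 − 7 = 9 completes the 16 down.
R2C1 = 10 − 8 = 2 completes the 10 across.
R1C1 = 21 − 13 = 8 completes the 21 across.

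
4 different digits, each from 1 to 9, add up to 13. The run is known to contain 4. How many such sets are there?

2

4 distinct digits from 1–9 sum between 10 and 30.
Keeping only sets containing 4.
Enumerating: {1,2,4,6}, {1,3,4,5}.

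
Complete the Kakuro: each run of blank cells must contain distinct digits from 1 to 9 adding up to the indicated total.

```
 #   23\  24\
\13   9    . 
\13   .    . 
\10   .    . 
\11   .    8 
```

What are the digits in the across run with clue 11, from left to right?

R1C2 = 13 − 9 = 4 completes the 13 across.
R4C1 = 11 − 8 = 3 completes the 11 across.
No cell is forced outright now. R2C2 can only be 5 or 7 or 9 (the digits allowed by both its 13 across and its 24 down). If R2C2 = 5: then R2C1 would have to be in {8} for the 13 across but in {4,5,6,7} for the 23 down — contradiction. If R2C2 = 7: that forces R2C1 = 6, after which R3C1 would have to be in {1,2,3,4,6,7,8,9} for the 10 across but in {5} for the 23 down — contradiction. So R2C2 = 9.
R2C1 = 13 − 9 = 4 completes the 13 across.
R3C1 = 23 − 16 = 7 completes the 23 down.
R3C2 = 10 − 7 = 3 completes the 10 across.

3 8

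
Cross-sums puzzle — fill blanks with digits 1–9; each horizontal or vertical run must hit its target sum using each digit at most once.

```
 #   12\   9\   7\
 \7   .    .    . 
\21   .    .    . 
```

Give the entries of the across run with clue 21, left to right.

7 in 3 cells must be {1,2,4}.
The 7 across and the 12 down share only 4, so R1C1 = 4.
R2C1 = 12 − 4 = 8 completes the 12 down.
Nothing is forced directly, so branch on R2C3, whose candidates are 4 or 6. If R2C3 = 4: then R1C3 would have to be in {1,2} for the 7 across but in {3} for the 7 down — contradiction. So R2C3 = 6.
R1C3 = 7 − 6 = 1 completes the 7 down.
R2C2 = 21 − 14 = 7 completes the 21 across.
R1C2 = 7 − 5 = 2 completes the 7 across.

8, 7, 6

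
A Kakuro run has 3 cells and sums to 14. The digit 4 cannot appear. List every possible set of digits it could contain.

3 distinct digits from 1–9 sum between 6 and 24.
Dropping sets that contain 4.

{1,5,8}; {1,6,7}; {2,3,9}; {2,5,7}; {3,5,6}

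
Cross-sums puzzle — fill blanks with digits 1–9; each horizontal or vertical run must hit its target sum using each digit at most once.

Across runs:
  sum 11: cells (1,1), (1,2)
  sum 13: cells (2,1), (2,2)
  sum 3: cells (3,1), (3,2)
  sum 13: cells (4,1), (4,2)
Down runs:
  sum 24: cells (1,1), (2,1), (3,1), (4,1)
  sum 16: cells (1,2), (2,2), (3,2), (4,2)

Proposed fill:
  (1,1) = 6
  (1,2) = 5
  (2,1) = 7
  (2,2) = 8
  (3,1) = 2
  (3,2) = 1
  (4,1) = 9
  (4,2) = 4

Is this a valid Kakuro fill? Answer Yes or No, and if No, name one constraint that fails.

No — the across run (2,1)–(2,2) sums to 15, not 13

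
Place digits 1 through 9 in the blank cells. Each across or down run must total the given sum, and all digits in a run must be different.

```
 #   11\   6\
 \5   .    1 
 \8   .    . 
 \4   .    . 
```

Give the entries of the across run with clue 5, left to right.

4, 1

4 in 2 cells must be {1,3}; 6 in 3 cells must be {1,2,3}.
R1C1 = 5 − 1 = 4 completes the 5 across.
R3C1 = 1: the only remaining digit allowed by both the 4 across and the 11 down.
R3C2 = 4 − 1 = 3 completes the 4 across.
R2C1 = 11 − 5 = 6 completes the 11 down.
R2C2 = 8 − 6 = 2 completes the 8 across.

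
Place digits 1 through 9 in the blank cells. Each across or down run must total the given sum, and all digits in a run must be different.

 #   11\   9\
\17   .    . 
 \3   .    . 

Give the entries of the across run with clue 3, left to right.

17 in 2 cells must be {8,9}; 3 in 2 cells must be {1,2}.
The 17 across and the 9 down share only 8, so R1C2 = 8.
The 3 across and the 11 down share only 2, so R2C1 = 2.
R2C2 = 3 − 2 = 1 completes the 3 across.
R1C1 = 17 − 8 = 9 completes the 17 across.

2 1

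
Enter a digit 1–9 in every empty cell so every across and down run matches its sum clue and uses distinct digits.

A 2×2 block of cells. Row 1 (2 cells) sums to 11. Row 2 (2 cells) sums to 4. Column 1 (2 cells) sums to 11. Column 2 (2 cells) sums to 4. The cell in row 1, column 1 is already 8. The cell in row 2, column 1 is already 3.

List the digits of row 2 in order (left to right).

4 in 2 cells must be {1,3}.
(1,2) = 11 − 8 = 3 completes the 11 across.
(2,2) = 4 − 3 = 1 completes the 4 across.

3, 1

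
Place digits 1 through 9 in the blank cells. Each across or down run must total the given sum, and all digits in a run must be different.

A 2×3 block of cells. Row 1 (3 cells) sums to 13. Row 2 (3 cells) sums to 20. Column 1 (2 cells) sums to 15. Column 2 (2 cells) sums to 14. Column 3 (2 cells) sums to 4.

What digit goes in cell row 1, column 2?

4 in 2 cells must be {1,3}.
The 20 across and the 4 down share only 3, so (2,3) = 3.
(1,3) = 4 − 3 = 1 completes the 4 down.
Nothing is forced directly, so branch on (2,1), whose candidates are 8 or 9. If (2,1) = 9: then (1,1) would have to be in {3,4,5,7,8,9} for the 13 across but in {6} for the 15 down — contradiction. So (2,1) = 8.
(1,1) = 15 − 8 = 7 completes the 15 down.
(1,2) = 13 − 8 = 5 completes the 13 across.
(2,2) = 20 − 11 = 9 completes the 20 across.

5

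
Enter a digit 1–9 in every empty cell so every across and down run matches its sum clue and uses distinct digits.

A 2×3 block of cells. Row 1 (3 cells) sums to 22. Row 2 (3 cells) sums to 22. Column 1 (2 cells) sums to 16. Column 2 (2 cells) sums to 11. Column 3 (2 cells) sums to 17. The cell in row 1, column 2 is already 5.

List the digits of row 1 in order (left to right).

9, 5, 8

16 in 2 cells must be {7,9}; 17 in 2 cells must be {8,9}.
Given what's placed, (1,1) must be 9 to fit the 22 across and 16 down.
(1,3) = 22 − 14 = 8 completes the 22 across.
(2,1) = 16 − 9 = 7 completes the 16 down.
(2,2) = 11 − 5 = 6 completes the 11 down.
(2,3) = 22 − 13 = 9 completes the 22 across.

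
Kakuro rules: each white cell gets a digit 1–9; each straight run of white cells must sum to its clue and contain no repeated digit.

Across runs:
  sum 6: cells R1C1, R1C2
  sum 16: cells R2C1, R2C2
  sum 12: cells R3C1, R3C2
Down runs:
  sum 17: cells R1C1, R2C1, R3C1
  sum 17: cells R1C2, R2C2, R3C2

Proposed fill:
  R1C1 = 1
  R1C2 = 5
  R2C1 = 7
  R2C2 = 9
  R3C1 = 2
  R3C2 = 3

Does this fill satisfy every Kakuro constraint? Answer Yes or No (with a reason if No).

No — the down run R1C1–R3C1 sums to 10, not 17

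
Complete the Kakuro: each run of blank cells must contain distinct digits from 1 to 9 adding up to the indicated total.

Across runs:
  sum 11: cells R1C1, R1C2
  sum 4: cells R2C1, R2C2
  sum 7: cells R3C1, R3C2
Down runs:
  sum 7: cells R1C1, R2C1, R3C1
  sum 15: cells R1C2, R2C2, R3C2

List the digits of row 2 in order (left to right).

1, 3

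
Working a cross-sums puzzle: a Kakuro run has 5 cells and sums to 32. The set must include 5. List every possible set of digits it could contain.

5 distinct digits from 1–9 sum between 15 and 35.
Keeping only sets containing 5.

{3,5,7,8,9}; {4,5,6,8,9}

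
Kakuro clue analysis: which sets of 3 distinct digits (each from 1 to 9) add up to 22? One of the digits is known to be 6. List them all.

{6,7,9}

3 distinct digits from 1–9 sum between 6 and 24.
Keeping only sets containing 6.
Only one set works: {6,7,9}.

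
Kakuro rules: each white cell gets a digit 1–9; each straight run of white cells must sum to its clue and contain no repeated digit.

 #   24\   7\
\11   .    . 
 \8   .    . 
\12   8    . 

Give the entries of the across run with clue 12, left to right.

8 4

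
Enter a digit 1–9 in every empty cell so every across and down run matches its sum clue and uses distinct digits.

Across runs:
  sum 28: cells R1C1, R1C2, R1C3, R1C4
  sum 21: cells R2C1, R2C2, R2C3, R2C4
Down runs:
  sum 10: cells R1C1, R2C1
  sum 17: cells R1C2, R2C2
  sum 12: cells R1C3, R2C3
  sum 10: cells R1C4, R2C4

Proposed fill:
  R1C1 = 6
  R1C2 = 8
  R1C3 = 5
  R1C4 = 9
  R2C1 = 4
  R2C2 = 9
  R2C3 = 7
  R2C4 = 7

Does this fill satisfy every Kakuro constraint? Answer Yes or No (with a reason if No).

No — the down run R1C4–R2C4 sums to 16, not 10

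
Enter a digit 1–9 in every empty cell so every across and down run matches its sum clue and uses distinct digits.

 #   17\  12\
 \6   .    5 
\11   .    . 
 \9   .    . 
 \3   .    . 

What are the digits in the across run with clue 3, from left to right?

3 in 2 cells must be {1,2}.
R1C1 = 6 − 5 = 1 completes the 6 across.
R4C1 = 2: the only remaining digit allowed by both the 3 across and the 17 down.
R4C2 = 3 − 2 = 1 completes the 3 across.
Nothing is forced directly, so branch on R2C2, whose candidates are 2 or 4. If R2C2 = 4: then R2C1 would have to be in {7} for the 11 across but in {5,6,8,9} for the 17 down — contradiction. So R2C2 = 2.
R2C1 = 11 − 2 = 9 completes the 11 across.
R3C1 = 17 − 12 = 5 completes the 17 down.
R3C2 = 9 − 5 = 4 completes the 9 across.

2 1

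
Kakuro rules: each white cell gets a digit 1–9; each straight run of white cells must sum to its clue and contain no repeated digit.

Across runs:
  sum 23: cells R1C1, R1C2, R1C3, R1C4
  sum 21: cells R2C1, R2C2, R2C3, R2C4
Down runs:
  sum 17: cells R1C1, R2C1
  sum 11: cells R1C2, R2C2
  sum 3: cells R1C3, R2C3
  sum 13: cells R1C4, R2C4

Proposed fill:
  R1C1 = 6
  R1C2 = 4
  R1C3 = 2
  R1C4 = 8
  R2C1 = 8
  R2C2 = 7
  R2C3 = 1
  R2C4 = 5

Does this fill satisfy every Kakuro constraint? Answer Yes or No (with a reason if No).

No — the across run R1C1–R1C4 sums to 20, not 23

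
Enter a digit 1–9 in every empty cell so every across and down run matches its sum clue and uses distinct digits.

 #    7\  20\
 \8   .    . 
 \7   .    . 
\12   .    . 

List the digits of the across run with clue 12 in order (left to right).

4 8

7 in 3 cells must be {1,2,4}.
The 12 across and the 7 down share only 4, so R3C1 = 4.
R3C2 = 12 − 4 = 8 completes the 12 across.
Nothing is forced directly, so branch on R1C1, whose candidates are 1 or 2. If R1C1 = 2: then R1C2 would have to be in {6} for the 8 across but in {3,5,7,9} for the 20 down — contradiction. So R1C1 = 1.
R1C2 = 8 − 1 = 7 completes the 8 across.
R2C1 = 7 − 5 = 2 completes the 7 down.
R2C2 = 7 − 2 = 5 completes the 7 across.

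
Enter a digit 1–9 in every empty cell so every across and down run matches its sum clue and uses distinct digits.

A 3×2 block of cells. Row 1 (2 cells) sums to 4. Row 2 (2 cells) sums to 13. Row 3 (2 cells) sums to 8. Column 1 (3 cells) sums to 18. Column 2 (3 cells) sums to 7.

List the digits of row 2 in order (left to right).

9 4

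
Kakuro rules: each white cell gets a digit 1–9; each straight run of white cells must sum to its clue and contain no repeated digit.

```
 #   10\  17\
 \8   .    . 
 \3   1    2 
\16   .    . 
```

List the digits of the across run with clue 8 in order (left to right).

3 in 2 cells must be {1,2}; 16 in 2 cells must be {7,9}.
Given what's placed, R3C1 must be 7 to fit the 16 across and 10 down.
R3C2 = 16 − 7 = 9 completes the 16 across.
R1C1 = 10 − 8 = 2 completes the 10 down.
R1C2 = 8 − 2 = 6 completes the 8 across.

2 6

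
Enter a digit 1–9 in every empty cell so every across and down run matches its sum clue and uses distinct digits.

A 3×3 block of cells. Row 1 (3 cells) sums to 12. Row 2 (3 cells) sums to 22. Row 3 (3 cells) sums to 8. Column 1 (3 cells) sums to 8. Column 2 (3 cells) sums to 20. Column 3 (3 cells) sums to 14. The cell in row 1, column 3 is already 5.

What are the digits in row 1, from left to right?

Only 5 fits (2,1) under both its across sum 22 and down sum 8.
(2,3) = 8: the only remaining digit allowed by both the 22 across and the 14 down.
(3,3) = 14 − 13 = 1 completes the 14 down.
(1,1) = 1: the only remaining digit allowed by both the 12 across and the 8 down.
(1,2) = 12 − 6 = 6 completes the 12 across.
(2,2) = 22 − 13 = 9 completes the 22 across.
(3,1) = 8 − 6 = 2 completes the 8 down.
(3,2) = 8 − 3 = 5 completes the 8 across.

1 6 5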